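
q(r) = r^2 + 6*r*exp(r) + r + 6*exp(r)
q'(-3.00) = -5.30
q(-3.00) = 5.40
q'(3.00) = 609.57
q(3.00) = 494.05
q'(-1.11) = 0.54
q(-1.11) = -0.10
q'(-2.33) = -3.85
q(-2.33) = 2.32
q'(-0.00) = 13.00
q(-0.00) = 6.00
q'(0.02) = 13.40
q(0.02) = 6.26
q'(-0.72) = 3.30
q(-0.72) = 0.62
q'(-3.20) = -5.69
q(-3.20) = 6.50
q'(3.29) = 859.57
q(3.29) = 705.05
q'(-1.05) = 0.89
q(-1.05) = -0.05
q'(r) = 6*r*exp(r) + 2*r + 12*exp(r) + 1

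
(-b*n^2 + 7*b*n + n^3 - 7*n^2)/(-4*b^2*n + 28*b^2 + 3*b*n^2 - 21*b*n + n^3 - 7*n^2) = n/(4*b + n)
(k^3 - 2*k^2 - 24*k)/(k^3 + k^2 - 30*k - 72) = k/(k + 3)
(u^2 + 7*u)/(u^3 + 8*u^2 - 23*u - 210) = u/(u^2 + u - 30)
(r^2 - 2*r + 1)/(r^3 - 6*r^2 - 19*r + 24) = (r - 1)/(r^2 - 5*r - 24)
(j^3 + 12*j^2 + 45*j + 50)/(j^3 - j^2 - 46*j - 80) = (j + 5)/(j - 8)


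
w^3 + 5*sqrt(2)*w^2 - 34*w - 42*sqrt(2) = (w - 3*sqrt(2))*(w + sqrt(2))*(w + 7*sqrt(2))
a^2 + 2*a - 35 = (a - 5)*(a + 7)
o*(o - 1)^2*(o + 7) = o^4 + 5*o^3 - 13*o^2 + 7*o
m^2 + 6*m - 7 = (m - 1)*(m + 7)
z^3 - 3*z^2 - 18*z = z*(z - 6)*(z + 3)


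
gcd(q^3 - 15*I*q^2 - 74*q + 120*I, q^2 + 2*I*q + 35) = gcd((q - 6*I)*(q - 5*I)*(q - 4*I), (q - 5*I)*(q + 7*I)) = q - 5*I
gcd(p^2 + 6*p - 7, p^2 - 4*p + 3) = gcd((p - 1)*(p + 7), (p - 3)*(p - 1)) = p - 1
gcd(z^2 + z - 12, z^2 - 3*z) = z - 3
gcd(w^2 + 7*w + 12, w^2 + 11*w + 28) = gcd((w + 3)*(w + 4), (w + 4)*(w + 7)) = w + 4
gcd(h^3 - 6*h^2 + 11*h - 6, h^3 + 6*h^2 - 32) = h - 2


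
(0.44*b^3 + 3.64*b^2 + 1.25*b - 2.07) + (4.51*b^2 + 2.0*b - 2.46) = 0.44*b^3 + 8.15*b^2 + 3.25*b - 4.53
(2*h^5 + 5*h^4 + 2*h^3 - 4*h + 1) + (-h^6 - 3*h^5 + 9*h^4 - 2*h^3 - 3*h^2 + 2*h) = -h^6 - h^5 + 14*h^4 - 3*h^2 - 2*h + 1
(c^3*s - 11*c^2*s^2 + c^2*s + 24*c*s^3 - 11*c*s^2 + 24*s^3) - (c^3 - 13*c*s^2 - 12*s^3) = c^3*s - c^3 - 11*c^2*s^2 + c^2*s + 24*c*s^3 + 2*c*s^2 + 36*s^3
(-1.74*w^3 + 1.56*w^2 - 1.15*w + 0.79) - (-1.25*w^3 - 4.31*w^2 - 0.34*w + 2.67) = -0.49*w^3 + 5.87*w^2 - 0.81*w - 1.88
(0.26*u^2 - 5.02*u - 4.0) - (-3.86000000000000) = 0.26*u^2 - 5.02*u - 0.14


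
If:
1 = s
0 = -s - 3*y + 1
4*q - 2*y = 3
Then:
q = 3/4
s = 1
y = 0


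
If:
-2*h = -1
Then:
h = 1/2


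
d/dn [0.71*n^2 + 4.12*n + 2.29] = 1.42*n + 4.12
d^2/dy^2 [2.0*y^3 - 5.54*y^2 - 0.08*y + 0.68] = 12.0*y - 11.08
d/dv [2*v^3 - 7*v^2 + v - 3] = 6*v^2 - 14*v + 1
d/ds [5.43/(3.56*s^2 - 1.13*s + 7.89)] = (6.1359 - 38.6616*s)/(3.56*s^2 - 1.13*s + 7.89)^2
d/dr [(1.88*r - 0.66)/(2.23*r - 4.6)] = (33.01052 - 16.002926*r)/(2.23*r - 4.6)^3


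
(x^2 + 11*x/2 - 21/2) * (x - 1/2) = x^3 + 5*x^2 - 53*x/4 + 21/4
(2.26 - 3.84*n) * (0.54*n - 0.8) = -2.0736*n^2 + 4.2924*n - 1.808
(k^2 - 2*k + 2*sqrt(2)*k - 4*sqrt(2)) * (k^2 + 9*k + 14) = k^4 + 2*sqrt(2)*k^3 + 7*k^3 - 4*k^2 + 14*sqrt(2)*k^2 - 28*k - 8*sqrt(2)*k - 56*sqrt(2)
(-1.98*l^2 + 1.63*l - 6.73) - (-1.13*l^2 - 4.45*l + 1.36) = -0.85*l^2 + 6.08*l - 8.09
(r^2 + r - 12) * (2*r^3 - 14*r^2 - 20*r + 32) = 2*r^5 - 12*r^4 - 58*r^3 + 180*r^2 + 272*r - 384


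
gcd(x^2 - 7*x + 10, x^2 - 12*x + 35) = x - 5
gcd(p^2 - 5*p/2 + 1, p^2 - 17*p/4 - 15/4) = 1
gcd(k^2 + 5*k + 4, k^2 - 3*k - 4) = k + 1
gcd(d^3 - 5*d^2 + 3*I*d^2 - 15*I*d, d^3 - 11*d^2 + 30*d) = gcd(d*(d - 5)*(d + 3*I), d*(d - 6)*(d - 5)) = d^2 - 5*d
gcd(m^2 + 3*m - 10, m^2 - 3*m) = 1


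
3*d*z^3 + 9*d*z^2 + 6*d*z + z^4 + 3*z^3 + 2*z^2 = z*(3*d + z)*(z + 1)*(z + 2)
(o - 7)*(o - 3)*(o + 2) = o^3 - 8*o^2 + o + 42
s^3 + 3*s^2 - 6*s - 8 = (s - 2)*(s + 1)*(s + 4)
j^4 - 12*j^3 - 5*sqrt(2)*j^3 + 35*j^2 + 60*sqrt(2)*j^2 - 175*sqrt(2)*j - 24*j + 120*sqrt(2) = (j - 8)*(j - 3)*(j - 1)*(j - 5*sqrt(2))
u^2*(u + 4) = u^3 + 4*u^2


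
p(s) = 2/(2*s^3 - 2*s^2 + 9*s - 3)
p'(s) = 2*(-6*s^2 + 4*s - 9)/(2*s^3 - 2*s^2 + 9*s - 3)^2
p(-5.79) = -0.00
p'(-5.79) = -0.00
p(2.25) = 0.07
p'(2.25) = -0.07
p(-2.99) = -0.02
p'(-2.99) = -0.01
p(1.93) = 0.09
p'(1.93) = -0.10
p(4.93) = 0.01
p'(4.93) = -0.01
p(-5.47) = -0.00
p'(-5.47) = -0.00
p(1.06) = 0.30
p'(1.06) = -0.52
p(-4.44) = -0.01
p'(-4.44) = -0.00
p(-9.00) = 0.00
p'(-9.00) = 0.00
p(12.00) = 0.00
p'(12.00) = 0.00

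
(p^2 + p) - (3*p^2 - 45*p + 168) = -2*p^2 + 46*p - 168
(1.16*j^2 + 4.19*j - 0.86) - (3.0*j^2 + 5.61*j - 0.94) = -1.84*j^2 - 1.42*j + 0.08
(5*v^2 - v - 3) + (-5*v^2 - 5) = -v - 8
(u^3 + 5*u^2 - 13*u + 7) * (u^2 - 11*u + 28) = u^5 - 6*u^4 - 40*u^3 + 290*u^2 - 441*u + 196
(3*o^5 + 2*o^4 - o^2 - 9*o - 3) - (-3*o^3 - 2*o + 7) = 3*o^5 + 2*o^4 + 3*o^3 - o^2 - 7*o - 10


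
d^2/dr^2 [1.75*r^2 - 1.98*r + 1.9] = 3.50000000000000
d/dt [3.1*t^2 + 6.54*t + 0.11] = 6.2*t + 6.54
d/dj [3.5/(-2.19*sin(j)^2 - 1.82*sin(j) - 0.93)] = (15.33*sin(j) + 6.37)*cos(j)/(2.19*sin(j)^2 + 1.82*sin(j) + 0.93)^2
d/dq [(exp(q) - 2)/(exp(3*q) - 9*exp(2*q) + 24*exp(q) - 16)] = (-2*exp(2*q) + 7*exp(q) - 8)*exp(q)/(exp(5*q) - 14*exp(4*q) + 73*exp(3*q) - 172*exp(2*q) + 176*exp(q) - 64)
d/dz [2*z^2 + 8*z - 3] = 4*z + 8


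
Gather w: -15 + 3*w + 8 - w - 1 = 2*w - 8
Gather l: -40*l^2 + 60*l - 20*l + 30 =-40*l^2 + 40*l + 30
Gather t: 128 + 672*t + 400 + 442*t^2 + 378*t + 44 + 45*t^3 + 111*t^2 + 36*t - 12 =45*t^3 + 553*t^2 + 1086*t + 560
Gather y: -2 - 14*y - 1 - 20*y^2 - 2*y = -20*y^2 - 16*y - 3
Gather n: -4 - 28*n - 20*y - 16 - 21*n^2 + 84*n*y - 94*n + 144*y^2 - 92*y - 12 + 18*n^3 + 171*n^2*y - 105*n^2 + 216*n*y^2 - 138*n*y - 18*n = 18*n^3 + n^2*(171*y - 126) + n*(216*y^2 - 54*y - 140) + 144*y^2 - 112*y - 32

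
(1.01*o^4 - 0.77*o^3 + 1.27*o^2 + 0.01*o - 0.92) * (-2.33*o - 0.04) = -2.3533*o^5 + 1.7537*o^4 - 2.9283*o^3 - 0.0741*o^2 + 2.1432*o + 0.0368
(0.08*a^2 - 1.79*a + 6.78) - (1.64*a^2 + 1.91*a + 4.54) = -1.56*a^2 - 3.7*a + 2.24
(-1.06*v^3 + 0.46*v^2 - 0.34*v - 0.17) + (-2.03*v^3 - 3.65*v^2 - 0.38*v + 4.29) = -3.09*v^3 - 3.19*v^2 - 0.72*v + 4.12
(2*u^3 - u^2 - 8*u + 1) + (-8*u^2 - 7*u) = 2*u^3 - 9*u^2 - 15*u + 1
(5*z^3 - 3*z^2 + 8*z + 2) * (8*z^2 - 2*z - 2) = 40*z^5 - 34*z^4 + 60*z^3 + 6*z^2 - 20*z - 4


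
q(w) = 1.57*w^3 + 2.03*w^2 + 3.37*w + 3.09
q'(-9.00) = 348.34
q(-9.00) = -1007.34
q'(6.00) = 197.29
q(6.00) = 435.51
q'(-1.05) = 4.30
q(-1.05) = -0.03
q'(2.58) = 45.20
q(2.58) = 52.26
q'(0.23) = 4.55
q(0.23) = 3.99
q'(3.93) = 92.07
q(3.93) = 142.98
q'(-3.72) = 53.45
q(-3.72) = -62.18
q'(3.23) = 65.62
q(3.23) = 88.06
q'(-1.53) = 8.18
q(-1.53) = -2.94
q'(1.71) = 24.09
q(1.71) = 22.64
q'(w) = 4.71*w^2 + 4.06*w + 3.37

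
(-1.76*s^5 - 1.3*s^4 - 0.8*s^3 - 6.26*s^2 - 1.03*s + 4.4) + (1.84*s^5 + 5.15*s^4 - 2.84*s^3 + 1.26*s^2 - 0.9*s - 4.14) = 0.0800000000000001*s^5 + 3.85*s^4 - 3.64*s^3 - 5.0*s^2 - 1.93*s + 0.260000000000001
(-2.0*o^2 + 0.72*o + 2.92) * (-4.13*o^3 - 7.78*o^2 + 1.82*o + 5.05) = 8.26*o^5 + 12.5864*o^4 - 21.3012*o^3 - 31.5072*o^2 + 8.9504*o + 14.746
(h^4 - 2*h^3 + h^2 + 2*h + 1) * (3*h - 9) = 3*h^5 - 15*h^4 + 21*h^3 - 3*h^2 - 15*h - 9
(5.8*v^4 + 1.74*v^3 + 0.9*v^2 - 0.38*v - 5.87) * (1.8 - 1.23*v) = -7.134*v^5 + 8.2998*v^4 + 2.025*v^3 + 2.0874*v^2 + 6.5361*v - 10.566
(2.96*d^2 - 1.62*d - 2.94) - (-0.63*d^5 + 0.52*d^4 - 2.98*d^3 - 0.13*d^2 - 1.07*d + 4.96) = 0.63*d^5 - 0.52*d^4 + 2.98*d^3 + 3.09*d^2 - 0.55*d - 7.9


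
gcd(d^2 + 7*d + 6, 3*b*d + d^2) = 1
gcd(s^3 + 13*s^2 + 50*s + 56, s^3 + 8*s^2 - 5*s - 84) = s^2 + 11*s + 28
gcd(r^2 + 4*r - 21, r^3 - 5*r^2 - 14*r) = 1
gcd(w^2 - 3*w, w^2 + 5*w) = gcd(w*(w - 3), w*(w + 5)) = w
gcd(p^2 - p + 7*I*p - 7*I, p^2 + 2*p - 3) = p - 1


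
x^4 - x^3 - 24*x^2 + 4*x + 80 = (x - 5)*(x - 2)*(x + 2)*(x + 4)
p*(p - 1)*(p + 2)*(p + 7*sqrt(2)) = p^4 + p^3 + 7*sqrt(2)*p^3 - 2*p^2 + 7*sqrt(2)*p^2 - 14*sqrt(2)*p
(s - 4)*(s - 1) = s^2 - 5*s + 4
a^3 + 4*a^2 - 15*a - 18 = (a - 3)*(a + 1)*(a + 6)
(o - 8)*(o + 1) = o^2 - 7*o - 8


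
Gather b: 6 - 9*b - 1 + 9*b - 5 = 0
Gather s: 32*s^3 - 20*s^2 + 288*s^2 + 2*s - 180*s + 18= 32*s^3 + 268*s^2 - 178*s + 18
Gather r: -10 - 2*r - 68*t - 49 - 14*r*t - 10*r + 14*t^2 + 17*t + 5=r*(-14*t - 12) + 14*t^2 - 51*t - 54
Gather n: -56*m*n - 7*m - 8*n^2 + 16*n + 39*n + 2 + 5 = -7*m - 8*n^2 + n*(55 - 56*m) + 7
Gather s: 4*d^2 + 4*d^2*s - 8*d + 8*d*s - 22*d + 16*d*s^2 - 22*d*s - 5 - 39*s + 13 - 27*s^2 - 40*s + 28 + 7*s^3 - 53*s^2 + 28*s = 4*d^2 - 30*d + 7*s^3 + s^2*(16*d - 80) + s*(4*d^2 - 14*d - 51) + 36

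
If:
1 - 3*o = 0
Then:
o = 1/3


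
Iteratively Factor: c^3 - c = (c)*(c^2 - 1) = c*(c + 1)*(c - 1)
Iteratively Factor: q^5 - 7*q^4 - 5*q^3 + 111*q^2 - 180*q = (q - 3)*(q^4 - 4*q^3 - 17*q^2 + 60*q) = (q - 3)*(q + 4)*(q^3 - 8*q^2 + 15*q) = q*(q - 3)*(q + 4)*(q^2 - 8*q + 15) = q*(q - 5)*(q - 3)*(q + 4)*(q - 3)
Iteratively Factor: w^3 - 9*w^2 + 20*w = (w - 5)*(w^2 - 4*w) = w*(w - 5)*(w - 4)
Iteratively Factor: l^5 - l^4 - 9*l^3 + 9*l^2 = (l)*(l^4 - l^3 - 9*l^2 + 9*l) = l^2*(l^3 - l^2 - 9*l + 9) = l^2*(l - 3)*(l^2 + 2*l - 3) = l^2*(l - 3)*(l - 1)*(l + 3)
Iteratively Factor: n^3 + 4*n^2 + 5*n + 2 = (n + 2)*(n^2 + 2*n + 1) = (n + 1)*(n + 2)*(n + 1)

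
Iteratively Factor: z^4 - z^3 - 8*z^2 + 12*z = (z - 2)*(z^3 + z^2 - 6*z) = (z - 2)*(z + 3)*(z^2 - 2*z) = z*(z - 2)*(z + 3)*(z - 2)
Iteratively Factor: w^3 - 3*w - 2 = (w - 2)*(w^2 + 2*w + 1) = (w - 2)*(w + 1)*(w + 1)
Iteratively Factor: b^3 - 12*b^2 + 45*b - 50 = (b - 2)*(b^2 - 10*b + 25) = (b - 5)*(b - 2)*(b - 5)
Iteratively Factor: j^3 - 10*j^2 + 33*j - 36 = (j - 4)*(j^2 - 6*j + 9) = (j - 4)*(j - 3)*(j - 3)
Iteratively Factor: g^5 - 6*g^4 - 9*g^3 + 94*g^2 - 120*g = (g - 5)*(g^4 - g^3 - 14*g^2 + 24*g) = (g - 5)*(g - 3)*(g^3 + 2*g^2 - 8*g) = (g - 5)*(g - 3)*(g - 2)*(g^2 + 4*g) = g*(g - 5)*(g - 3)*(g - 2)*(g + 4)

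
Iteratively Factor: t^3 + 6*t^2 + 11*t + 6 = (t + 1)*(t^2 + 5*t + 6) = (t + 1)*(t + 2)*(t + 3)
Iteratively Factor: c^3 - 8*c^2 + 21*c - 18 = (c - 3)*(c^2 - 5*c + 6) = (c - 3)*(c - 2)*(c - 3)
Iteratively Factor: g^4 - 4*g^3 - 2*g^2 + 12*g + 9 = (g - 3)*(g^3 - g^2 - 5*g - 3) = (g - 3)^2*(g^2 + 2*g + 1) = (g - 3)^2*(g + 1)*(g + 1)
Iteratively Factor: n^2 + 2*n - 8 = (n - 2)*(n + 4)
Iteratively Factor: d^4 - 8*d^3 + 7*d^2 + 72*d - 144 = (d - 3)*(d^3 - 5*d^2 - 8*d + 48) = (d - 4)*(d - 3)*(d^2 - d - 12) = (d - 4)*(d - 3)*(d + 3)*(d - 4)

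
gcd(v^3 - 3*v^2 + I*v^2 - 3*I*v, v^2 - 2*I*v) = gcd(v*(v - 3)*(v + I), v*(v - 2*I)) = v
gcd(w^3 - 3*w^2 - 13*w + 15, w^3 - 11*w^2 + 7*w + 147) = w + 3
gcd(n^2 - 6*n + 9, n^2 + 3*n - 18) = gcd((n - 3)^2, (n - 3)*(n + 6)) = n - 3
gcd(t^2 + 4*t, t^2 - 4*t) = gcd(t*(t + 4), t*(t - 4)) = t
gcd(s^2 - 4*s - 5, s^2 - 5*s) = s - 5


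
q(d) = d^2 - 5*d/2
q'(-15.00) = -32.50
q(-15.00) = 262.50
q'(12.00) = 21.50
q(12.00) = 114.00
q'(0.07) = -2.36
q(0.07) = -0.17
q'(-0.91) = -4.32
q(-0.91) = 3.10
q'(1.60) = 0.70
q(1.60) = -1.44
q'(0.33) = -1.84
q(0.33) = -0.72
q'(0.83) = -0.84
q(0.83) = -1.39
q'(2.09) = 1.68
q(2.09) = -0.86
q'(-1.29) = -5.08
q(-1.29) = 4.89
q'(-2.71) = -7.92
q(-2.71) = 14.12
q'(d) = 2*d - 5/2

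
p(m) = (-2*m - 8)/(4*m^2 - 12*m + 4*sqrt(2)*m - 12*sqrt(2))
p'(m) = (-2*m - 8)*(-8*m - 4*sqrt(2) + 12)/(4*m^2 - 12*m + 4*sqrt(2)*m - 12*sqrt(2))^2 - 2/(4*m^2 - 12*m + 4*sqrt(2)*m - 12*sqrt(2))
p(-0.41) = 0.52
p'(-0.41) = -0.22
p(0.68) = 0.48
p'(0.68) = 0.08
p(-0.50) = 0.55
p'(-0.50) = -0.29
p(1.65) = 0.68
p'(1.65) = 0.40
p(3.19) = -4.11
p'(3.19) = 21.95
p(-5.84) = 0.02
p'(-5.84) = 0.00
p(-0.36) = 0.51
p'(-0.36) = -0.19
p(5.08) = -0.34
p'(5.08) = 0.18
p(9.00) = -0.10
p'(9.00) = 0.02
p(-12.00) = 0.03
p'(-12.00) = 0.00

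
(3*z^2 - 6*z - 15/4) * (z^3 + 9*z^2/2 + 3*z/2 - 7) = 3*z^5 + 15*z^4/2 - 105*z^3/4 - 375*z^2/8 + 291*z/8 + 105/4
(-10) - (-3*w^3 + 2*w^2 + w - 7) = 3*w^3 - 2*w^2 - w - 3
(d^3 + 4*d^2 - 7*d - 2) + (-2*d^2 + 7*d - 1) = d^3 + 2*d^2 - 3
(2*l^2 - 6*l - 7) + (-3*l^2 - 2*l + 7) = -l^2 - 8*l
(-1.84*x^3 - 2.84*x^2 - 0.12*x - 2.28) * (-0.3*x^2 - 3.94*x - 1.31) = 0.552*x^5 + 8.1016*x^4 + 13.636*x^3 + 4.8772*x^2 + 9.1404*x + 2.9868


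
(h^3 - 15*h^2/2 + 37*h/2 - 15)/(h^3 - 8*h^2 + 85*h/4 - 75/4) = 2*(h - 2)/(2*h - 5)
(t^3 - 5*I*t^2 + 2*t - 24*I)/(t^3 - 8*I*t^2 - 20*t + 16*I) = (t^2 - I*t + 6)/(t^2 - 4*I*t - 4)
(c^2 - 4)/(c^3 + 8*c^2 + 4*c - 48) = (c + 2)/(c^2 + 10*c + 24)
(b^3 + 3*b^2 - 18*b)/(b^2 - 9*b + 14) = b*(b^2 + 3*b - 18)/(b^2 - 9*b + 14)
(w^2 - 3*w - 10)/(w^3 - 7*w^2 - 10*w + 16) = (w - 5)/(w^2 - 9*w + 8)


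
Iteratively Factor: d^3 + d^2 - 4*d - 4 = (d - 2)*(d^2 + 3*d + 2) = (d - 2)*(d + 1)*(d + 2)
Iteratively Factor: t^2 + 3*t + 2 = (t + 1)*(t + 2)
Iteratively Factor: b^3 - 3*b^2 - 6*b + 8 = (b + 2)*(b^2 - 5*b + 4) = (b - 4)*(b + 2)*(b - 1)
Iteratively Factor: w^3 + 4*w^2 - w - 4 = (w - 1)*(w^2 + 5*w + 4) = (w - 1)*(w + 1)*(w + 4)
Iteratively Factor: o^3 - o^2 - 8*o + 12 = (o + 3)*(o^2 - 4*o + 4) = (o - 2)*(o + 3)*(o - 2)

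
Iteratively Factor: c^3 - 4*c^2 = (c - 4)*(c^2) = c*(c - 4)*(c)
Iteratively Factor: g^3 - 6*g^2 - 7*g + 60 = (g - 4)*(g^2 - 2*g - 15) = (g - 5)*(g - 4)*(g + 3)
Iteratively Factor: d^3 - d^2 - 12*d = (d + 3)*(d^2 - 4*d) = d*(d + 3)*(d - 4)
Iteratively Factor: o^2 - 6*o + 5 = (o - 5)*(o - 1)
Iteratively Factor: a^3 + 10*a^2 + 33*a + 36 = (a + 3)*(a^2 + 7*a + 12) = (a + 3)*(a + 4)*(a + 3)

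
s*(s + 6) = s^2 + 6*s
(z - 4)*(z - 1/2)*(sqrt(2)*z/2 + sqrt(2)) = sqrt(2)*z^3/2 - 5*sqrt(2)*z^2/4 - 7*sqrt(2)*z/2 + 2*sqrt(2)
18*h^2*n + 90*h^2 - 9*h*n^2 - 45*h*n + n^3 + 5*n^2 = (-6*h + n)*(-3*h + n)*(n + 5)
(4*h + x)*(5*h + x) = 20*h^2 + 9*h*x + x^2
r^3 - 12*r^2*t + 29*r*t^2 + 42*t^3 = (r - 7*t)*(r - 6*t)*(r + t)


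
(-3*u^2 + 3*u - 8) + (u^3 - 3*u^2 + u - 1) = u^3 - 6*u^2 + 4*u - 9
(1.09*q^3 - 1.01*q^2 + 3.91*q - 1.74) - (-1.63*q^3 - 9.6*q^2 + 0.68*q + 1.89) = 2.72*q^3 + 8.59*q^2 + 3.23*q - 3.63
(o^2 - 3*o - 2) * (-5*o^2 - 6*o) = -5*o^4 + 9*o^3 + 28*o^2 + 12*o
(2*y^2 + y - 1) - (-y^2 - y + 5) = 3*y^2 + 2*y - 6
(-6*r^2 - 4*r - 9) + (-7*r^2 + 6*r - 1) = -13*r^2 + 2*r - 10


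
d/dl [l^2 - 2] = 2*l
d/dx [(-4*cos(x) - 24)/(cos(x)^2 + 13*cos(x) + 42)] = -4*sin(x)/(cos(x) + 7)^2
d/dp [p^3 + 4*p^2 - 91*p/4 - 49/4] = 3*p^2 + 8*p - 91/4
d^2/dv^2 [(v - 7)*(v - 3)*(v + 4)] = 6*v - 12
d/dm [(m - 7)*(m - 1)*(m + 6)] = 3*m^2 - 4*m - 41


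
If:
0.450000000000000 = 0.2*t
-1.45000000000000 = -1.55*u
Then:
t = 2.25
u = 0.94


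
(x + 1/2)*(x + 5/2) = x^2 + 3*x + 5/4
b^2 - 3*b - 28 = (b - 7)*(b + 4)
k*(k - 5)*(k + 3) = k^3 - 2*k^2 - 15*k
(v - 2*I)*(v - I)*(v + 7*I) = v^3 + 4*I*v^2 + 19*v - 14*I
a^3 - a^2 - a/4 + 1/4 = (a - 1)*(a - 1/2)*(a + 1/2)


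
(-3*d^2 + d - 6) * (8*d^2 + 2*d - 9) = -24*d^4 + 2*d^3 - 19*d^2 - 21*d + 54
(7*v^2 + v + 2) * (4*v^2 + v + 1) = 28*v^4 + 11*v^3 + 16*v^2 + 3*v + 2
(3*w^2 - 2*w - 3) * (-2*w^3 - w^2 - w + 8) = -6*w^5 + w^4 + 5*w^3 + 29*w^2 - 13*w - 24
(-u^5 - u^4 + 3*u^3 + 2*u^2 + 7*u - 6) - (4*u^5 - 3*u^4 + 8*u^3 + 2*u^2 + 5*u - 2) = -5*u^5 + 2*u^4 - 5*u^3 + 2*u - 4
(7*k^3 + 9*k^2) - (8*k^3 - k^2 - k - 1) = -k^3 + 10*k^2 + k + 1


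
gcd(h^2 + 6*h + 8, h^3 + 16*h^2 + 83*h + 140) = h + 4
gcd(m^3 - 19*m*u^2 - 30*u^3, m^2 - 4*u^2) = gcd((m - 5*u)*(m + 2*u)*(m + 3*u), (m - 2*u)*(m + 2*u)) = m + 2*u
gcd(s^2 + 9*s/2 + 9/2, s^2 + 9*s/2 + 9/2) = s^2 + 9*s/2 + 9/2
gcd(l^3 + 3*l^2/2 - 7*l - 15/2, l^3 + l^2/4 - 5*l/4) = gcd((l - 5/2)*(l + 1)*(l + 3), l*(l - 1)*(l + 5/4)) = 1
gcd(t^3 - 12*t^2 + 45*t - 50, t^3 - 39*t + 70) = t^2 - 7*t + 10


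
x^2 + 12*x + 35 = (x + 5)*(x + 7)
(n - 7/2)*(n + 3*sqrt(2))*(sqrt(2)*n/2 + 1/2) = sqrt(2)*n^3/2 - 7*sqrt(2)*n^2/4 + 7*n^2/2 - 49*n/4 + 3*sqrt(2)*n/2 - 21*sqrt(2)/4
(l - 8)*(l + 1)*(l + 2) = l^3 - 5*l^2 - 22*l - 16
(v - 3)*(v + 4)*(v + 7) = v^3 + 8*v^2 - 5*v - 84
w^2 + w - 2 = (w - 1)*(w + 2)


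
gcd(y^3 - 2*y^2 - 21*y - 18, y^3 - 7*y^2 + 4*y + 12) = y^2 - 5*y - 6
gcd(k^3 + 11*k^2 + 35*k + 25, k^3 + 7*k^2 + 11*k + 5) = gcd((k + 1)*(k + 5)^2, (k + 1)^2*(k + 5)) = k^2 + 6*k + 5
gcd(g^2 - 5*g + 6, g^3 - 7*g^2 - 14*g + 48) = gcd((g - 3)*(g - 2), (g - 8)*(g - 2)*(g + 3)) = g - 2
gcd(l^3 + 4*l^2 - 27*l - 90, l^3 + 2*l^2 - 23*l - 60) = l^2 - 2*l - 15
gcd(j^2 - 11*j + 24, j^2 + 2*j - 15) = j - 3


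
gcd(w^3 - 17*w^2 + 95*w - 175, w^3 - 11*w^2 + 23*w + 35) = w^2 - 12*w + 35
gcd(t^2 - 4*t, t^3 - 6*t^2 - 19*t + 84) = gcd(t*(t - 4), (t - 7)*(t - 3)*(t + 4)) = 1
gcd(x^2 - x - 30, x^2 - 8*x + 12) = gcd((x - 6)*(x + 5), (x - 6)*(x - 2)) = x - 6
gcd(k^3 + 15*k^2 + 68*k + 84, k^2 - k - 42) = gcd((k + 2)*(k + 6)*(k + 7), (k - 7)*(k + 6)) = k + 6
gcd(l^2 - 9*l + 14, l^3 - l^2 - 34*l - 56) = l - 7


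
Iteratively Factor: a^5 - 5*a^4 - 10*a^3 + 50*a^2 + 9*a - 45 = (a + 1)*(a^4 - 6*a^3 - 4*a^2 + 54*a - 45) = (a - 1)*(a + 1)*(a^3 - 5*a^2 - 9*a + 45) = (a - 3)*(a - 1)*(a + 1)*(a^2 - 2*a - 15) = (a - 3)*(a - 1)*(a + 1)*(a + 3)*(a - 5)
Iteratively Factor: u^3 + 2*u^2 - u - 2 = (u - 1)*(u^2 + 3*u + 2) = (u - 1)*(u + 2)*(u + 1)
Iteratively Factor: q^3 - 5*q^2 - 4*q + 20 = (q - 5)*(q^2 - 4) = (q - 5)*(q - 2)*(q + 2)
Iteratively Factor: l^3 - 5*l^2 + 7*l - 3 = (l - 3)*(l^2 - 2*l + 1) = (l - 3)*(l - 1)*(l - 1)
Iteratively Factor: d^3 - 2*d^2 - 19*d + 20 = (d + 4)*(d^2 - 6*d + 5) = (d - 1)*(d + 4)*(d - 5)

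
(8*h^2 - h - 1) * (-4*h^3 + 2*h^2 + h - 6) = -32*h^5 + 20*h^4 + 10*h^3 - 51*h^2 + 5*h + 6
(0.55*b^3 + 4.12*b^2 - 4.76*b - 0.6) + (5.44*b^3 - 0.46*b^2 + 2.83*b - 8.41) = 5.99*b^3 + 3.66*b^2 - 1.93*b - 9.01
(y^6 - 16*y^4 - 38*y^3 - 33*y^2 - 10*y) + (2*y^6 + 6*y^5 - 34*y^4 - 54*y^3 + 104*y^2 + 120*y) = 3*y^6 + 6*y^5 - 50*y^4 - 92*y^3 + 71*y^2 + 110*y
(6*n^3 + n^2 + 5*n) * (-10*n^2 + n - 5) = -60*n^5 - 4*n^4 - 79*n^3 - 25*n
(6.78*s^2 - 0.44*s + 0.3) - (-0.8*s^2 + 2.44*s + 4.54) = 7.58*s^2 - 2.88*s - 4.24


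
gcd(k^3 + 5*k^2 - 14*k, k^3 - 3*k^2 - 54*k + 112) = k^2 + 5*k - 14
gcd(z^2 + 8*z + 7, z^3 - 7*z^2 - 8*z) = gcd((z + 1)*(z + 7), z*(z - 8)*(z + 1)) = z + 1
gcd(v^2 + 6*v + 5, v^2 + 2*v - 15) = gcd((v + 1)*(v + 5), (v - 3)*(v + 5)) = v + 5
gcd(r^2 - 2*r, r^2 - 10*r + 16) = r - 2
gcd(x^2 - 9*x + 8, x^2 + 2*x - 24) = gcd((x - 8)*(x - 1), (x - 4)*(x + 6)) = 1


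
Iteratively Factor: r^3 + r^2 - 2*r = (r + 2)*(r^2 - r) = r*(r + 2)*(r - 1)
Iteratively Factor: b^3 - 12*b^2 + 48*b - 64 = (b - 4)*(b^2 - 8*b + 16) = (b - 4)^2*(b - 4)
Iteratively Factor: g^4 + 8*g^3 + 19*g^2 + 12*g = (g + 3)*(g^3 + 5*g^2 + 4*g) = (g + 3)*(g + 4)*(g^2 + g) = g*(g + 3)*(g + 4)*(g + 1)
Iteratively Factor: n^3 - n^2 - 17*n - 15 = (n - 5)*(n^2 + 4*n + 3) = (n - 5)*(n + 3)*(n + 1)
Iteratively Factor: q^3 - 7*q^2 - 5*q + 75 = (q + 3)*(q^2 - 10*q + 25) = (q - 5)*(q + 3)*(q - 5)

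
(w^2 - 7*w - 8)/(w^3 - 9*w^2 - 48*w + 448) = (w + 1)/(w^2 - w - 56)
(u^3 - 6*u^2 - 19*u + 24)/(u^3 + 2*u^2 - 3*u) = (u - 8)/u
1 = 1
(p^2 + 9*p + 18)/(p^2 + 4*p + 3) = (p + 6)/(p + 1)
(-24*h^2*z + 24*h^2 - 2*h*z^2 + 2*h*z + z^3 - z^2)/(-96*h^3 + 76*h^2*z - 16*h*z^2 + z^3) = (4*h*z - 4*h + z^2 - z)/(16*h^2 - 10*h*z + z^2)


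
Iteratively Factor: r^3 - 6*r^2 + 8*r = (r)*(r^2 - 6*r + 8) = r*(r - 4)*(r - 2)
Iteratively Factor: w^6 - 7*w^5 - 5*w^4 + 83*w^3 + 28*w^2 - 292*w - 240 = (w + 2)*(w^5 - 9*w^4 + 13*w^3 + 57*w^2 - 86*w - 120) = (w - 5)*(w + 2)*(w^4 - 4*w^3 - 7*w^2 + 22*w + 24) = (w - 5)*(w - 4)*(w + 2)*(w^3 - 7*w - 6) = (w - 5)*(w - 4)*(w + 2)^2*(w^2 - 2*w - 3) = (w - 5)*(w - 4)*(w - 3)*(w + 2)^2*(w + 1)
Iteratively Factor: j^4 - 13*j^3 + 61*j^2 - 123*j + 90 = (j - 3)*(j^3 - 10*j^2 + 31*j - 30) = (j - 3)^2*(j^2 - 7*j + 10) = (j - 5)*(j - 3)^2*(j - 2)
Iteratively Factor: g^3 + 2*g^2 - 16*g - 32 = (g + 4)*(g^2 - 2*g - 8) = (g - 4)*(g + 4)*(g + 2)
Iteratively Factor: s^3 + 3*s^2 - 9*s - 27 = (s - 3)*(s^2 + 6*s + 9) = (s - 3)*(s + 3)*(s + 3)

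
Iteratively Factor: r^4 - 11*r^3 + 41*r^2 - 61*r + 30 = (r - 5)*(r^3 - 6*r^2 + 11*r - 6) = (r - 5)*(r - 1)*(r^2 - 5*r + 6) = (r - 5)*(r - 2)*(r - 1)*(r - 3)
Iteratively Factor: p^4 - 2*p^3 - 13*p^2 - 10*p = (p - 5)*(p^3 + 3*p^2 + 2*p) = p*(p - 5)*(p^2 + 3*p + 2) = p*(p - 5)*(p + 1)*(p + 2)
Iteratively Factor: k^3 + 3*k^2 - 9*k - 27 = (k + 3)*(k^2 - 9) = (k - 3)*(k + 3)*(k + 3)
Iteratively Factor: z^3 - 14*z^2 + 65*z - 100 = (z - 5)*(z^2 - 9*z + 20) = (z - 5)^2*(z - 4)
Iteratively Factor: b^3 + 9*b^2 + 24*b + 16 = (b + 4)*(b^2 + 5*b + 4) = (b + 4)^2*(b + 1)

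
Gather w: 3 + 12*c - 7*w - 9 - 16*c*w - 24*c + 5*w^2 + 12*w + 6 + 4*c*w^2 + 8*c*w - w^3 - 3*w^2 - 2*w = -12*c - w^3 + w^2*(4*c + 2) + w*(3 - 8*c)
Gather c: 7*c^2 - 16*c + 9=7*c^2 - 16*c + 9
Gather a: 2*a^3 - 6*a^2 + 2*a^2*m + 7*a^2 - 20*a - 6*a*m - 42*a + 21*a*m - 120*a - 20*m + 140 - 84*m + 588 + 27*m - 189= 2*a^3 + a^2*(2*m + 1) + a*(15*m - 182) - 77*m + 539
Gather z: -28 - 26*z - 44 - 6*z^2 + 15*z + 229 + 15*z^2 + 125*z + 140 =9*z^2 + 114*z + 297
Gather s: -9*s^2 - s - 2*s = -9*s^2 - 3*s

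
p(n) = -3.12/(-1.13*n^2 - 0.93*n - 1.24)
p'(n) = -3.12*(2.26*n + 0.93)/(-1.13*n^2 - 0.93*n - 1.24)^2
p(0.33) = 1.87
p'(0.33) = -1.87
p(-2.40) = 0.57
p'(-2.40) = 0.46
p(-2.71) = 0.44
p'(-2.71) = 0.33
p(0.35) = 1.83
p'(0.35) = -1.85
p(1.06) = 0.89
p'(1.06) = -0.85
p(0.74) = 1.22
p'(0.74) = -1.25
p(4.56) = 0.11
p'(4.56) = -0.04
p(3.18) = 0.20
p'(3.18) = -0.10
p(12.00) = 0.02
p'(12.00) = -0.00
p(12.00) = 0.02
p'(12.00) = -0.00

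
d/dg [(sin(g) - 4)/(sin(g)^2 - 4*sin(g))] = -cos(g)/sin(g)^2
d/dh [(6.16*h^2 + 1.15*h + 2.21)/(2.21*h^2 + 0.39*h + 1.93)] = (-0.1391*h^2 + 14.0094*h + 1.3576)/(4.8841*h^4 + 1.7238*h^3 + 8.6827*h^2 + 1.5054*h + 3.7249)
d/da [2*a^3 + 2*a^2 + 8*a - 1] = 6*a^2 + 4*a + 8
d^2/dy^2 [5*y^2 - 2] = 10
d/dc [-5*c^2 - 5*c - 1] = -10*c - 5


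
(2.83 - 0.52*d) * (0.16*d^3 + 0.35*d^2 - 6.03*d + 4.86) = -0.0832*d^4 + 0.2708*d^3 + 4.1261*d^2 - 19.5921*d + 13.7538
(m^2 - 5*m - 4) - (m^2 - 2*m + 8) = -3*m - 12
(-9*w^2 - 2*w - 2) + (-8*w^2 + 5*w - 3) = -17*w^2 + 3*w - 5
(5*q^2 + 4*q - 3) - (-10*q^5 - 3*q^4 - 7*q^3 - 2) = 10*q^5 + 3*q^4 + 7*q^3 + 5*q^2 + 4*q - 1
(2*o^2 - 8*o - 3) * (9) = 18*o^2 - 72*o - 27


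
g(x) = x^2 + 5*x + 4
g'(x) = 2*x + 5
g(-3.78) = -0.61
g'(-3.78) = -2.56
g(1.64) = 14.89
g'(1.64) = 8.28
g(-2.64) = -2.23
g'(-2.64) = -0.28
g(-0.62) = 1.28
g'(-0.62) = 3.76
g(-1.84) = -1.81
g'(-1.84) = 1.32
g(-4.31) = 1.03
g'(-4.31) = -3.62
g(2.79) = 25.73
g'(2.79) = 10.58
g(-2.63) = -2.23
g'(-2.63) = -0.26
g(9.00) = 130.00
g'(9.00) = 23.00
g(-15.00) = 154.00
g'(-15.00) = -25.00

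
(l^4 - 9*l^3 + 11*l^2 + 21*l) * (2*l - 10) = 2*l^5 - 28*l^4 + 112*l^3 - 68*l^2 - 210*l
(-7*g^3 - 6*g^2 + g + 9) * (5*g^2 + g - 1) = -35*g^5 - 37*g^4 + 6*g^3 + 52*g^2 + 8*g - 9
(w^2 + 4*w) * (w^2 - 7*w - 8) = w^4 - 3*w^3 - 36*w^2 - 32*w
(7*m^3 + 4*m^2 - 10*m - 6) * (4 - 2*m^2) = -14*m^5 - 8*m^4 + 48*m^3 + 28*m^2 - 40*m - 24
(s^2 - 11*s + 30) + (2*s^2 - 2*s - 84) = 3*s^2 - 13*s - 54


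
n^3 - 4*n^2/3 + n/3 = n*(n - 1)*(n - 1/3)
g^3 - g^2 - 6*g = g*(g - 3)*(g + 2)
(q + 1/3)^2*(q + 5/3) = q^3 + 7*q^2/3 + 11*q/9 + 5/27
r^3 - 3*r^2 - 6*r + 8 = (r - 4)*(r - 1)*(r + 2)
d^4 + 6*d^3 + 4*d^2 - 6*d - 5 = (d - 1)*(d + 1)^2*(d + 5)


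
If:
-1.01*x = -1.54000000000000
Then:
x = 1.52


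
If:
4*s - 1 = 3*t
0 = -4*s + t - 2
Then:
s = -7/8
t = -3/2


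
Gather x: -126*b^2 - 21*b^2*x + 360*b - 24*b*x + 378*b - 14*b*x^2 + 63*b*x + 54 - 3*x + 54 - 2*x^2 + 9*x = -126*b^2 + 738*b + x^2*(-14*b - 2) + x*(-21*b^2 + 39*b + 6) + 108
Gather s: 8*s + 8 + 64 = 8*s + 72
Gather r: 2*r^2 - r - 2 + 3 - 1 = 2*r^2 - r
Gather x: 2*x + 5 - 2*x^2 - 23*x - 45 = -2*x^2 - 21*x - 40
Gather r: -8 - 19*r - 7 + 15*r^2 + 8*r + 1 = 15*r^2 - 11*r - 14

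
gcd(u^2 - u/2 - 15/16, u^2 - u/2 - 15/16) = u^2 - u/2 - 15/16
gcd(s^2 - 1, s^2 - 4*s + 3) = s - 1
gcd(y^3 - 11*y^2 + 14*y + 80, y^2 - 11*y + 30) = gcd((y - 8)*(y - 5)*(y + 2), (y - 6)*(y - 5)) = y - 5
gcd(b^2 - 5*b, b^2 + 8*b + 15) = 1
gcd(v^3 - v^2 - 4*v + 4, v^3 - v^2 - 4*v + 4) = v^3 - v^2 - 4*v + 4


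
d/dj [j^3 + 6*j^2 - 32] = 3*j*(j + 4)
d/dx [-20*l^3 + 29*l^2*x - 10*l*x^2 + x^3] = 29*l^2 - 20*l*x + 3*x^2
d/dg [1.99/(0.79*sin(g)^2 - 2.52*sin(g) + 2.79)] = (5.0148 - 3.1442*sin(g))*cos(g)/(0.79*sin(g)^2 - 2.52*sin(g) + 2.79)^2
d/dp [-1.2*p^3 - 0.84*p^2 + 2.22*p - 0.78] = -3.6*p^2 - 1.68*p + 2.22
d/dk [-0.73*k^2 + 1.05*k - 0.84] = 1.05 - 1.46*k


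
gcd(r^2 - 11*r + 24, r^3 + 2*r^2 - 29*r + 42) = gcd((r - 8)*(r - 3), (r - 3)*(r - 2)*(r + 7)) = r - 3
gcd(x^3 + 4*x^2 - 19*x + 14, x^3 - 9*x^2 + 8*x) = x - 1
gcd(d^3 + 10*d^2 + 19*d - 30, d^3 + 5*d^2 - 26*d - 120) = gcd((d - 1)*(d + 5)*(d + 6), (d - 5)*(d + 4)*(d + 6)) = d + 6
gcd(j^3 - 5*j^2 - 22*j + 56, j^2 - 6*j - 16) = 1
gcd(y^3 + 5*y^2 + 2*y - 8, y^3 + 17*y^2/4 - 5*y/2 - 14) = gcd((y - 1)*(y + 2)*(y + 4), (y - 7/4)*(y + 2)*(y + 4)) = y^2 + 6*y + 8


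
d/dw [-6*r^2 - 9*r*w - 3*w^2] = -9*r - 6*w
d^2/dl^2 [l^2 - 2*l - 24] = 2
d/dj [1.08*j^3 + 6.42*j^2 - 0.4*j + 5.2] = 3.24*j^2 + 12.84*j - 0.4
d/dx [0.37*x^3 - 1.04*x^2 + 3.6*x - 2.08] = 1.11*x^2 - 2.08*x + 3.6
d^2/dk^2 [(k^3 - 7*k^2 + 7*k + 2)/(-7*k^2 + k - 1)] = 12*(-48*k^3 - 73*k^2 + 31*k + 2)/(343*k^6 - 147*k^5 + 168*k^4 - 43*k^3 + 24*k^2 - 3*k + 1)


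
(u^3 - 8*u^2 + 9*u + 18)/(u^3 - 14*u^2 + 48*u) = (u^2 - 2*u - 3)/(u*(u - 8))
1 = 1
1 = 1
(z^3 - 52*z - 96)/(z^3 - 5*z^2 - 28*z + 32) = (z^2 + 8*z + 12)/(z^2 + 3*z - 4)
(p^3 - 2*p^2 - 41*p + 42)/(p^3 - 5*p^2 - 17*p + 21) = (p + 6)/(p + 3)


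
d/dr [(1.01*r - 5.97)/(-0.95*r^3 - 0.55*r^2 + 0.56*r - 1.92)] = (1.919*r^3 - 16.459*r^2 - 6.567*r + 1.404)/(0.9025*r^6 + 1.045*r^5 - 0.7615*r^4 + 3.032*r^3 + 2.4256*r^2 - 2.1504*r + 3.6864)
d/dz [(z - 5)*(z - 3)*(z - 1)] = 3*z^2 - 18*z + 23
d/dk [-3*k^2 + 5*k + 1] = 5 - 6*k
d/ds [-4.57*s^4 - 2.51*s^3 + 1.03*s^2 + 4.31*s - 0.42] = -18.28*s^3 - 7.53*s^2 + 2.06*s + 4.31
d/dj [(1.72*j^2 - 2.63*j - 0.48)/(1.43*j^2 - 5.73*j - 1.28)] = (-6.0947*j^2 - 3.0304*j + 0.616)/(2.0449*j^4 - 16.3878*j^3 + 29.1721*j^2 + 14.6688*j + 1.6384)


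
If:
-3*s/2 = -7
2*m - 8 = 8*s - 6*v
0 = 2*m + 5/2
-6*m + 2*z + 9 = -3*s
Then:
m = -5/4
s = 14/3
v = 287/36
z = -61/4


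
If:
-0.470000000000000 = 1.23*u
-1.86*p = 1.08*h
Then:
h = -1.72222222222222*p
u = -0.38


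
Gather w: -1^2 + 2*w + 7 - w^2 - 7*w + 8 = -w^2 - 5*w + 14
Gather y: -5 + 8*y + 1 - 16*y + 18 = 14 - 8*y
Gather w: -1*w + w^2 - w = w^2 - 2*w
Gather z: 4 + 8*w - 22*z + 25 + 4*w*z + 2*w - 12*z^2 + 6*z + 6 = 10*w - 12*z^2 + z*(4*w - 16) + 35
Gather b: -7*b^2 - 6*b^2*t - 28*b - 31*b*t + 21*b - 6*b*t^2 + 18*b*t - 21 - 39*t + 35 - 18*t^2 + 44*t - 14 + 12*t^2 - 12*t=b^2*(-6*t - 7) + b*(-6*t^2 - 13*t - 7) - 6*t^2 - 7*t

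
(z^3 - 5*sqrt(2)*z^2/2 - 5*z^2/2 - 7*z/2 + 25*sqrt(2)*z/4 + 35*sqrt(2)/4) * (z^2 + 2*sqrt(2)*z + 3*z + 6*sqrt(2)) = z^5 - sqrt(2)*z^4/2 + z^4/2 - 21*z^3 - sqrt(2)*z^3/4 - 31*z^2/2 + 11*sqrt(2)*z^2/2 + 21*sqrt(2)*z/4 + 110*z + 105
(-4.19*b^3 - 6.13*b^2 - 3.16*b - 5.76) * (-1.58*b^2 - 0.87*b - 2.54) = 6.6202*b^5 + 13.3307*b^4 + 20.9685*b^3 + 27.4202*b^2 + 13.0376*b + 14.6304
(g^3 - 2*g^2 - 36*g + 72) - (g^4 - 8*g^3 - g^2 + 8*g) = -g^4 + 9*g^3 - g^2 - 44*g + 72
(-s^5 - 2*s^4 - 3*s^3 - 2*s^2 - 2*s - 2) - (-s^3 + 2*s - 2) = -s^5 - 2*s^4 - 2*s^3 - 2*s^2 - 4*s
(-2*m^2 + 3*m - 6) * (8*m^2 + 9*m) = -16*m^4 + 6*m^3 - 21*m^2 - 54*m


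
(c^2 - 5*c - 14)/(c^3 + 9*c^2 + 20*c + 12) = (c - 7)/(c^2 + 7*c + 6)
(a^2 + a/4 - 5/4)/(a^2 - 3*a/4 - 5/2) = (a - 1)/(a - 2)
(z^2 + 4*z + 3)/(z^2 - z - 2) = (z + 3)/(z - 2)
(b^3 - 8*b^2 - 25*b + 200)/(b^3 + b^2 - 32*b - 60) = (b^2 - 13*b + 40)/(b^2 - 4*b - 12)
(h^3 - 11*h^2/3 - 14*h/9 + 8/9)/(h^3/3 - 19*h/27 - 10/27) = 3*(3*h^2 - 13*h + 4)/(3*h^2 - 2*h - 5)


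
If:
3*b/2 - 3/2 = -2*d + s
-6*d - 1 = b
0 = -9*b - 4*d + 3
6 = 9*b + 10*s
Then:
No Solution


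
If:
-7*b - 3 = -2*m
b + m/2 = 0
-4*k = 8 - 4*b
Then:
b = -3/11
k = -25/11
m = 6/11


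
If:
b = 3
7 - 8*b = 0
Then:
No Solution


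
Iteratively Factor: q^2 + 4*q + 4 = (q + 2)*(q + 2)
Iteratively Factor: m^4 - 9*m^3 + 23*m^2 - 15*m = (m - 1)*(m^3 - 8*m^2 + 15*m) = m*(m - 1)*(m^2 - 8*m + 15) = m*(m - 3)*(m - 1)*(m - 5)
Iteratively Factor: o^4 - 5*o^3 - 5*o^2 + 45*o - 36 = (o + 3)*(o^3 - 8*o^2 + 19*o - 12) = (o - 3)*(o + 3)*(o^2 - 5*o + 4) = (o - 3)*(o - 1)*(o + 3)*(o - 4)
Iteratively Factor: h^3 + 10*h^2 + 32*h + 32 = (h + 2)*(h^2 + 8*h + 16) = (h + 2)*(h + 4)*(h + 4)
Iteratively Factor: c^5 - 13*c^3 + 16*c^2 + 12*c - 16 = (c + 4)*(c^4 - 4*c^3 + 3*c^2 + 4*c - 4) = (c - 2)*(c + 4)*(c^3 - 2*c^2 - c + 2) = (c - 2)*(c + 1)*(c + 4)*(c^2 - 3*c + 2) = (c - 2)^2*(c + 1)*(c + 4)*(c - 1)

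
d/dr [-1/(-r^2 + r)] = (1 - 2*r)/(r^2*(r - 1)^2)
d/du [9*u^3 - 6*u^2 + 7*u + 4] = 27*u^2 - 12*u + 7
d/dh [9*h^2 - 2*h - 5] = 18*h - 2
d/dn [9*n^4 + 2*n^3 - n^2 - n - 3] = 36*n^3 + 6*n^2 - 2*n - 1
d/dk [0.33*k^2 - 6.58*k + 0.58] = 0.66*k - 6.58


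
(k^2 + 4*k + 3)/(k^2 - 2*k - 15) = (k + 1)/(k - 5)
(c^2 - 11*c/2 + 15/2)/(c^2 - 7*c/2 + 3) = (2*c^2 - 11*c + 15)/(2*c^2 - 7*c + 6)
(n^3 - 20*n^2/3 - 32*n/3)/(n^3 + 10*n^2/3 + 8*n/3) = (n - 8)/(n + 2)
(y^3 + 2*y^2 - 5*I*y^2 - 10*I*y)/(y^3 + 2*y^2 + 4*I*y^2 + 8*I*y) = (y - 5*I)/(y + 4*I)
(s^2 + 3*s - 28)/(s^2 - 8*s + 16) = (s + 7)/(s - 4)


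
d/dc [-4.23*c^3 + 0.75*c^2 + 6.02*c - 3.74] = -12.69*c^2 + 1.5*c + 6.02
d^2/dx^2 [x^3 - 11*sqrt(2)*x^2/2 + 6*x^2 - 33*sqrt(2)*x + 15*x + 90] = 6*x - 11*sqrt(2) + 12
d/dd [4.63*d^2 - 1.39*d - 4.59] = 9.26*d - 1.39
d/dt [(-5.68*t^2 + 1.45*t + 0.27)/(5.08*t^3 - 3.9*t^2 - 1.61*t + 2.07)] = (28.8544*t^4 - 14.732*t^3 + 10.685*t^2 - 21.4092*t + 3.4362)/(25.8064*t^6 - 39.624*t^5 - 1.1476*t^4 + 33.5892*t^3 - 13.5539*t^2 - 6.6654*t + 4.2849)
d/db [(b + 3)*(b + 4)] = 2*b + 7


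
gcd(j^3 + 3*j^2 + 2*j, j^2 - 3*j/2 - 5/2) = j + 1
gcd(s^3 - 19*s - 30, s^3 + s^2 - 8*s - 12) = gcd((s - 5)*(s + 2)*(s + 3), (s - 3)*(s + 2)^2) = s + 2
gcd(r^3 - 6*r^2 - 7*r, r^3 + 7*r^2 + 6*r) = r^2 + r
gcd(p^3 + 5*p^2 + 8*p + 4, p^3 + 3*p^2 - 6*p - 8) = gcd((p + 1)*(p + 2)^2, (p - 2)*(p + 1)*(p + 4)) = p + 1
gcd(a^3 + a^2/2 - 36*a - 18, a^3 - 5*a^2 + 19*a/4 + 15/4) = a + 1/2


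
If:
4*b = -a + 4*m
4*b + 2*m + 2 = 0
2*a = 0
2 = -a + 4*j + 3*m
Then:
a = 0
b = -1/3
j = 3/4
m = -1/3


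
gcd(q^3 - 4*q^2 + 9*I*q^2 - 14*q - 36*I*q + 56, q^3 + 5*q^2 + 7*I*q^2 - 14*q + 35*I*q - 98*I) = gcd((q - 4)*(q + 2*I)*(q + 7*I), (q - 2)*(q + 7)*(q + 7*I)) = q + 7*I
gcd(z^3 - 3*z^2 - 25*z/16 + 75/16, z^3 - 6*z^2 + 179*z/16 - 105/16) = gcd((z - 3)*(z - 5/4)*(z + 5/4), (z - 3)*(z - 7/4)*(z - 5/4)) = z^2 - 17*z/4 + 15/4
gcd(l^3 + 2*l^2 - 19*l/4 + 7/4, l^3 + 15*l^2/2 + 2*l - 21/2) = l - 1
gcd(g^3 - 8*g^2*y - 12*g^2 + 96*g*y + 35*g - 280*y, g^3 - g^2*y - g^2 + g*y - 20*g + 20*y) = g - 5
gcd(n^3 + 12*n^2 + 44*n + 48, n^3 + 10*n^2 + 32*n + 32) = n^2 + 6*n + 8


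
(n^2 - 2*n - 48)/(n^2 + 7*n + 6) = (n - 8)/(n + 1)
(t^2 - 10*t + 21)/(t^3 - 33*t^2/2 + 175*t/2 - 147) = 2*(t - 3)/(2*t^2 - 19*t + 42)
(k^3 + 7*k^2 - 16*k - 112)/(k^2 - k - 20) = (k^2 + 3*k - 28)/(k - 5)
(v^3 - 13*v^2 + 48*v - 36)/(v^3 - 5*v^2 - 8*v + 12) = (v - 6)/(v + 2)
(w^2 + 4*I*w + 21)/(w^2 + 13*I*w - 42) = (w - 3*I)/(w + 6*I)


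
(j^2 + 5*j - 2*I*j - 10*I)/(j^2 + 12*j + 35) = (j - 2*I)/(j + 7)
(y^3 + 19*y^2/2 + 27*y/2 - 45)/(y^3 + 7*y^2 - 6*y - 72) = (y^2 + 7*y/2 - 15/2)/(y^2 + y - 12)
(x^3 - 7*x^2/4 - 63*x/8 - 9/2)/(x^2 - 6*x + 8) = (8*x^2 + 18*x + 9)/(8*(x - 2))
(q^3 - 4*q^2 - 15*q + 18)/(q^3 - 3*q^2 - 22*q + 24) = (q + 3)/(q + 4)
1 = 1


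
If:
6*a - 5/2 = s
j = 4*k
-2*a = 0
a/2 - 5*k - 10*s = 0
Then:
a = 0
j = 20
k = 5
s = -5/2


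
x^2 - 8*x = x*(x - 8)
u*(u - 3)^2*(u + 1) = u^4 - 5*u^3 + 3*u^2 + 9*u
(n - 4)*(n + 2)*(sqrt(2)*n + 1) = sqrt(2)*n^3 - 2*sqrt(2)*n^2 + n^2 - 8*sqrt(2)*n - 2*n - 8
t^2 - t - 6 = (t - 3)*(t + 2)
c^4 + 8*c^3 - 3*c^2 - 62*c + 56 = (c - 2)*(c - 1)*(c + 4)*(c + 7)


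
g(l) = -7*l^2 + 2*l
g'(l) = 2 - 14*l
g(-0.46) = -2.40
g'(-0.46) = 8.44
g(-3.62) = -98.97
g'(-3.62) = 52.68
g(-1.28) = -14.03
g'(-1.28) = 19.92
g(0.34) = -0.13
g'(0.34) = -2.76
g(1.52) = -13.13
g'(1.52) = -19.28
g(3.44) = -75.96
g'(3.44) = -46.16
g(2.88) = -52.30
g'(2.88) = -38.32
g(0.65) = -1.66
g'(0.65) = -7.10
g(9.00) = -549.00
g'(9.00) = -124.00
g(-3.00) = -69.00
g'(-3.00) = 44.00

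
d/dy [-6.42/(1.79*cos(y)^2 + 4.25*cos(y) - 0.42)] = -(22.9836*cos(y) + 27.285)*sin(y)/(1.79*cos(y)^2 + 4.25*cos(y) - 0.42)^2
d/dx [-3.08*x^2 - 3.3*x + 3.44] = -6.16*x - 3.3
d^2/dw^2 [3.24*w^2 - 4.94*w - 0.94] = 6.48000000000000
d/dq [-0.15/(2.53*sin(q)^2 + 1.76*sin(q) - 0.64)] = (0.759*sin(q) + 0.264)*cos(q)/(2.53*sin(q)^2 + 1.76*sin(q) - 0.64)^2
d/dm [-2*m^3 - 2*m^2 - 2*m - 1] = -6*m^2 - 4*m - 2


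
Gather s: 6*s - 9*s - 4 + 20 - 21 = -3*s - 5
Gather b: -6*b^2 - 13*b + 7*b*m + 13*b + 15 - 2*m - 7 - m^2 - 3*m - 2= -6*b^2 + 7*b*m - m^2 - 5*m + 6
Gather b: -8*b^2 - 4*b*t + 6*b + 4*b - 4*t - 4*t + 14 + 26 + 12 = -8*b^2 + b*(10 - 4*t) - 8*t + 52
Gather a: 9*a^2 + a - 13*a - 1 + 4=9*a^2 - 12*a + 3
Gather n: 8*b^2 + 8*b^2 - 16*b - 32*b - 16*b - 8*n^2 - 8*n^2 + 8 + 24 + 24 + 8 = 16*b^2 - 64*b - 16*n^2 + 64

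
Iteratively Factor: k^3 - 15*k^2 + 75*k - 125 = (k - 5)*(k^2 - 10*k + 25) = (k - 5)^2*(k - 5)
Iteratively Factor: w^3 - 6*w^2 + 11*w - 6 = (w - 2)*(w^2 - 4*w + 3) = (w - 3)*(w - 2)*(w - 1)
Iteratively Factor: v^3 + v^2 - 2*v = (v + 2)*(v^2 - v) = (v - 1)*(v + 2)*(v)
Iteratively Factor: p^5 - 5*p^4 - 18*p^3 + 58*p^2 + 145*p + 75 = (p - 5)*(p^4 - 18*p^2 - 32*p - 15) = (p - 5)^2*(p^3 + 5*p^2 + 7*p + 3) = (p - 5)^2*(p + 1)*(p^2 + 4*p + 3) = (p - 5)^2*(p + 1)^2*(p + 3)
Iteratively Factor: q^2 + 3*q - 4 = (q + 4)*(q - 1)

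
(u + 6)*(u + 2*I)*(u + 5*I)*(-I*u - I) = -I*u^4 + 7*u^3 - 7*I*u^3 + 49*u^2 + 4*I*u^2 + 42*u + 70*I*u + 60*I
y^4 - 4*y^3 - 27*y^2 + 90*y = y*(y - 6)*(y - 3)*(y + 5)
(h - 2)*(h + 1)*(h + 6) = h^3 + 5*h^2 - 8*h - 12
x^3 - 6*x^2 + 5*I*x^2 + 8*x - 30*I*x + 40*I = (x - 4)*(x - 2)*(x + 5*I)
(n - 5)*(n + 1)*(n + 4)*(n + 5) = n^4 + 5*n^3 - 21*n^2 - 125*n - 100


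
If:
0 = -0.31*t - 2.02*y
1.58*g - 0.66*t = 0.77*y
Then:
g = -2.23458554512046*y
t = -6.51612903225806*y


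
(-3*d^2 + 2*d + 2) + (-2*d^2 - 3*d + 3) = -5*d^2 - d + 5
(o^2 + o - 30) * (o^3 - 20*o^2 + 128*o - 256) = o^5 - 19*o^4 + 78*o^3 + 472*o^2 - 4096*o + 7680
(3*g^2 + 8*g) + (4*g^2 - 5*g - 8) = 7*g^2 + 3*g - 8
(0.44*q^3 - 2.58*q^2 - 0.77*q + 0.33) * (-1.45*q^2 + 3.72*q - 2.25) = -0.638*q^5 + 5.3778*q^4 - 9.4711*q^3 + 2.4621*q^2 + 2.9601*q - 0.7425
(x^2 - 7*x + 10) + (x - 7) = x^2 - 6*x + 3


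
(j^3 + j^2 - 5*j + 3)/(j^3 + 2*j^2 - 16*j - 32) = (j^3 + j^2 - 5*j + 3)/(j^3 + 2*j^2 - 16*j - 32)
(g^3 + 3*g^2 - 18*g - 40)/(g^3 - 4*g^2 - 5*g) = (-g^3 - 3*g^2 + 18*g + 40)/(g*(-g^2 + 4*g + 5))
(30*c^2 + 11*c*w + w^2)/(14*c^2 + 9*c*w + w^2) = (30*c^2 + 11*c*w + w^2)/(14*c^2 + 9*c*w + w^2)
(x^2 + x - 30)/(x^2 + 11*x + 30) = (x - 5)/(x + 5)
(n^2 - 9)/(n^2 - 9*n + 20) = (n^2 - 9)/(n^2 - 9*n + 20)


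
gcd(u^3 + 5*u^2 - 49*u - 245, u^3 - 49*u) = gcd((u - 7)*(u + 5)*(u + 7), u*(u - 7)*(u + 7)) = u^2 - 49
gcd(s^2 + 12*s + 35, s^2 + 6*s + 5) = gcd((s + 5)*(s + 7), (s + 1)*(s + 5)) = s + 5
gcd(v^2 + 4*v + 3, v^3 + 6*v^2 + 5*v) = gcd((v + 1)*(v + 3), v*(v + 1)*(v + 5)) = v + 1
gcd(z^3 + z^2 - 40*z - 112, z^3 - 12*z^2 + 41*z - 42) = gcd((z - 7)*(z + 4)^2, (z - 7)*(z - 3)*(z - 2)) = z - 7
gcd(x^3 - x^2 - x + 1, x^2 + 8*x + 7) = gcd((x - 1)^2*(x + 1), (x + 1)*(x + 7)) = x + 1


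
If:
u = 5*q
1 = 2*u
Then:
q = 1/10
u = 1/2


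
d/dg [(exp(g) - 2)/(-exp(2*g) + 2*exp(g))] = exp(-g)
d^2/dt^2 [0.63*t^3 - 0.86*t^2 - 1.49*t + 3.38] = 3.78*t - 1.72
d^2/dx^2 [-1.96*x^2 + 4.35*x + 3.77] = -3.92000000000000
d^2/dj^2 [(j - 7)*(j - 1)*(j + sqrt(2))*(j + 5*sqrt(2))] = 12*j^2 - 48*j + 36*sqrt(2)*j - 96*sqrt(2) + 34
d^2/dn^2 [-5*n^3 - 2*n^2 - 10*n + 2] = -30*n - 4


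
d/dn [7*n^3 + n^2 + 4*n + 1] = 21*n^2 + 2*n + 4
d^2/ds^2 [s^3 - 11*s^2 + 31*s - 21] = 6*s - 22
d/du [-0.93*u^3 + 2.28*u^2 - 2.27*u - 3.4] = -2.79*u^2 + 4.56*u - 2.27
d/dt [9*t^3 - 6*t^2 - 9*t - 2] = 27*t^2 - 12*t - 9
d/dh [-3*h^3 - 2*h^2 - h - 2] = -9*h^2 - 4*h - 1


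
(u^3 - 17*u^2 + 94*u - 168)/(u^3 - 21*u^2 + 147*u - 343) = (u^2 - 10*u + 24)/(u^2 - 14*u + 49)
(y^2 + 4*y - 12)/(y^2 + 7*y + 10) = (y^2 + 4*y - 12)/(y^2 + 7*y + 10)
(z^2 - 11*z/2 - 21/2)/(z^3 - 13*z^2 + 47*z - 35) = (z + 3/2)/(z^2 - 6*z + 5)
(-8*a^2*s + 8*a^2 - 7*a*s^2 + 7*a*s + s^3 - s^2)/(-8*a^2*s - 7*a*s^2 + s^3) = (s - 1)/s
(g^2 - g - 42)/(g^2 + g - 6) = (g^2 - g - 42)/(g^2 + g - 6)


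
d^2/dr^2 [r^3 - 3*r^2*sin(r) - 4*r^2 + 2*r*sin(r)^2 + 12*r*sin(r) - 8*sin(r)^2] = 3*r^2*sin(r) - 12*sqrt(2)*r*sin(r + pi/4) + 4*r*cos(2*r) + 6*r - 6*sin(r) + 4*sin(2*r) + 24*cos(r) - 16*cos(2*r) - 8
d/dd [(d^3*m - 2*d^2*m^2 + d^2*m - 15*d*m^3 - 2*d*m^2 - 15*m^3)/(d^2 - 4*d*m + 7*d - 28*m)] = m*((2*d - 4*m + 7)*(-d^3 + 2*d^2*m - d^2 + 15*d*m^2 + 2*d*m + 15*m^2) + (d^2 - 4*d*m + 7*d - 28*m)*(3*d^2 - 4*d*m + 2*d - 15*m^2 - 2*m))/(d^2 - 4*d*m + 7*d - 28*m)^2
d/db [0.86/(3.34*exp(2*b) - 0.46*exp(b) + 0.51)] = (0.3956 - 5.7448*exp(b))*exp(b)/(3.34*exp(2*b) - 0.46*exp(b) + 0.51)^2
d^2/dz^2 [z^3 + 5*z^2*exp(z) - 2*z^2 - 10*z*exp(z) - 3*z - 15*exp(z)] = 5*z^2*exp(z) + 10*z*exp(z) + 6*z - 25*exp(z) - 4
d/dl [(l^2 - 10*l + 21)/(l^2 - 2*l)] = 2*(4*l^2 - 21*l + 21)/(l^2*(l^2 - 4*l + 4))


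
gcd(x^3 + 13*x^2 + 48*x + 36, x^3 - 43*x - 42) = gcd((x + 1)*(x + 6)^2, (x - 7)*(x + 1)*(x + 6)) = x^2 + 7*x + 6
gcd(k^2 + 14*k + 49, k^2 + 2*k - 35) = k + 7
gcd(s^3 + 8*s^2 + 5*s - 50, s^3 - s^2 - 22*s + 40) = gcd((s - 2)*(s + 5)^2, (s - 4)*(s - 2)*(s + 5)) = s^2 + 3*s - 10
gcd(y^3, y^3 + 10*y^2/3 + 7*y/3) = y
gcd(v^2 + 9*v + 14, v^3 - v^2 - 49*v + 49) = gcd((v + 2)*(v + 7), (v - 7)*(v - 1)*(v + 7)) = v + 7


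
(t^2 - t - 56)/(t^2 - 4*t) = (t^2 - t - 56)/(t*(t - 4))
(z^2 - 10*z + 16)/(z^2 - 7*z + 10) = (z - 8)/(z - 5)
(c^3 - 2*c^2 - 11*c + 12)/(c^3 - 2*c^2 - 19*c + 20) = (c^2 - c - 12)/(c^2 - c - 20)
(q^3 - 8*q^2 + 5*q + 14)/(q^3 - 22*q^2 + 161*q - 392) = (q^2 - q - 2)/(q^2 - 15*q + 56)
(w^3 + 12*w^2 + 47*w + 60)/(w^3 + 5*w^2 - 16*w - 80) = (w + 3)/(w - 4)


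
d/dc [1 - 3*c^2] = -6*c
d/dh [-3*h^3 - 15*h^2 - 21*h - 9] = -9*h^2 - 30*h - 21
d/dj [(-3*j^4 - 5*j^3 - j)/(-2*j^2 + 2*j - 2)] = (3*j^5 - 2*j^4 + j^3 + 7*j^2 + 1/2)/(j^4 - 2*j^3 + 3*j^2 - 2*j + 1)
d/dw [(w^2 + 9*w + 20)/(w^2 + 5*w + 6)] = 2*(-2*w^2 - 14*w - 23)/(w^4 + 10*w^3 + 37*w^2 + 60*w + 36)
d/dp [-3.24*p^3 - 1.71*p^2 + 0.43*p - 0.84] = -9.72*p^2 - 3.42*p + 0.43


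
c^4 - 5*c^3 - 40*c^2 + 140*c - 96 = (c - 8)*(c - 2)*(c - 1)*(c + 6)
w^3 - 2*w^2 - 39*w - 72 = (w - 8)*(w + 3)^2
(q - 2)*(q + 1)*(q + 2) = q^3 + q^2 - 4*q - 4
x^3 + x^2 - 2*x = x*(x - 1)*(x + 2)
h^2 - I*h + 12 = (h - 4*I)*(h + 3*I)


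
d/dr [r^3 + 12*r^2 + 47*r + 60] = 3*r^2 + 24*r + 47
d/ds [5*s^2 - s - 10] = 10*s - 1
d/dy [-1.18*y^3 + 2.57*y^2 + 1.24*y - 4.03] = -3.54*y^2 + 5.14*y + 1.24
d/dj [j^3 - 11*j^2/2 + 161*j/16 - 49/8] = 3*j^2 - 11*j + 161/16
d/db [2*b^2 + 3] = 4*b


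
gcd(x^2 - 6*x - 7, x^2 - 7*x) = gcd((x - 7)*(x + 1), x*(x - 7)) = x - 7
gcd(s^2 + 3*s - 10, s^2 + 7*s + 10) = s + 5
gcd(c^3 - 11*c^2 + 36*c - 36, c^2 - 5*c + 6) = c^2 - 5*c + 6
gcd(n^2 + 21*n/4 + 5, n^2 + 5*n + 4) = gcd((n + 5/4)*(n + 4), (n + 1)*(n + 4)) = n + 4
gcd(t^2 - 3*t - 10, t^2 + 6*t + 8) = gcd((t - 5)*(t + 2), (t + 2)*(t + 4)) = t + 2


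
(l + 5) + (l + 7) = 2*l + 12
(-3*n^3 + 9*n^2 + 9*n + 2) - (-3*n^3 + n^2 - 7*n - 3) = 8*n^2 + 16*n + 5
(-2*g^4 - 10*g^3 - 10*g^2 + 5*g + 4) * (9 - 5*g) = 10*g^5 + 32*g^4 - 40*g^3 - 115*g^2 + 25*g + 36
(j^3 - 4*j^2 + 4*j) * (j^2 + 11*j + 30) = j^5 + 7*j^4 - 10*j^3 - 76*j^2 + 120*j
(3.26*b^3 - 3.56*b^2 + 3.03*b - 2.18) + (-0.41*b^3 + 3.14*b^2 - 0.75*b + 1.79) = 2.85*b^3 - 0.42*b^2 + 2.28*b - 0.39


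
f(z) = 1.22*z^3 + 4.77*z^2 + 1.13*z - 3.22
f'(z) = 3.66*z^2 + 9.54*z + 1.13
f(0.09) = -3.08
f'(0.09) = 2.02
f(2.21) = 35.74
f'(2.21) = 40.09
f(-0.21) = -3.26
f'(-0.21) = -0.71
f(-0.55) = -2.60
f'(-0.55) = -3.01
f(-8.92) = -499.64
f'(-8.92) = 207.25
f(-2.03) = 3.94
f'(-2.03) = -3.15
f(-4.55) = -24.53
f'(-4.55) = 33.49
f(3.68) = 126.34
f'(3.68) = 85.80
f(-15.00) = -3064.42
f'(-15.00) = 681.53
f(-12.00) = -1438.06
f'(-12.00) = 413.69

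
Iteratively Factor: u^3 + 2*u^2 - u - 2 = (u + 2)*(u^2 - 1) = (u - 1)*(u + 2)*(u + 1)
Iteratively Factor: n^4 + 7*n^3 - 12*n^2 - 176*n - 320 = (n - 5)*(n^3 + 12*n^2 + 48*n + 64) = (n - 5)*(n + 4)*(n^2 + 8*n + 16) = (n - 5)*(n + 4)^2*(n + 4)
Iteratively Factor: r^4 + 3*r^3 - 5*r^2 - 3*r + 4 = (r - 1)*(r^3 + 4*r^2 - r - 4) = (r - 1)*(r + 4)*(r^2 - 1) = (r - 1)*(r + 1)*(r + 4)*(r - 1)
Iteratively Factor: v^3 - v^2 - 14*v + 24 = (v + 4)*(v^2 - 5*v + 6) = (v - 2)*(v + 4)*(v - 3)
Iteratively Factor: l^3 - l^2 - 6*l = (l + 2)*(l^2 - 3*l) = l*(l + 2)*(l - 3)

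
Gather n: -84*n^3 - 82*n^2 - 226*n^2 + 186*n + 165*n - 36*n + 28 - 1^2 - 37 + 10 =-84*n^3 - 308*n^2 + 315*n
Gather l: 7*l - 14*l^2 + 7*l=-14*l^2 + 14*l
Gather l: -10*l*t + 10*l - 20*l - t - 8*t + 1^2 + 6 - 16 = l*(-10*t - 10) - 9*t - 9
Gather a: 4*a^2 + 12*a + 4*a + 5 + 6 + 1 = 4*a^2 + 16*a + 12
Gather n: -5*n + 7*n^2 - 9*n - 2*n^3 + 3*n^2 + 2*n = -2*n^3 + 10*n^2 - 12*n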